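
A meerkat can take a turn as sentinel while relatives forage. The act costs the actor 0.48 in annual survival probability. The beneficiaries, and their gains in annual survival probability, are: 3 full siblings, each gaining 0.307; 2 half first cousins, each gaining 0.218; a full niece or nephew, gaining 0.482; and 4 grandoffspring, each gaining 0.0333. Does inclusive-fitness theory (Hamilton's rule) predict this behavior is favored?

Yes

Hamilton's rule: the trait is favored when the sum of r·B over every recipient exceeds the actor's cost C.
r to a full sibling = 1/2 (full sibs share both parents — two paths of length 2: r = 2·(1/2)^2 = 1/2).
r to a half first cousin = 0.0625 (half first cousins share one grandparent — one path of length 4: r = (1/2)^4 = 1/16).
r to a full niece or nephew = 0.25 (full aunt/uncle↔niece/nephew: two paths of length 3 through the shared grandparent pair: r = 2·(1/2)^3 = 1/4).
r to a grandoffspring = 1/4 (two parent–offspring links: r = (1/2)^2 = 1/4).
Summing one r·B term per recipient: 3·0.5·0.307 + 2·0.0625·0.218 + 1·0.25·0.482 + 4·0.25·0.0333 = 0.64155.
0.64155 > 0.48: the indirect benefit exceeds the cost.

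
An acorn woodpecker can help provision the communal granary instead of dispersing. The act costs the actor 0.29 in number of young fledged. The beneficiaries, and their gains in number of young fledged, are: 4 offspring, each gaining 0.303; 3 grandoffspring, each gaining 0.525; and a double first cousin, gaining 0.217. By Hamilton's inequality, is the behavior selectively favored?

Hamilton's rule: the trait is favored when the sum of r·B over every recipient exceeds the actor's cost C.
r to an offspring = 0.5 (one parent–offspring link: r = (1/2)^1 = 1/2).
r to a grandoffspring = 1/4 (two parent–offspring links: r = (1/2)^2 = 1/4).
r to a double first cousin = 0.25 (double first cousins share both grandparent pairs — four paths of length 4: r = 4·(1/2)^4 = 1/4).
Summing one r·B term per recipient: 4·0.5·0.303 + 3·0.25·0.525 + 1·0.25·0.217 = 1.054.
1.054 > 0.29: the indirect benefit exceeds the cost.

Yes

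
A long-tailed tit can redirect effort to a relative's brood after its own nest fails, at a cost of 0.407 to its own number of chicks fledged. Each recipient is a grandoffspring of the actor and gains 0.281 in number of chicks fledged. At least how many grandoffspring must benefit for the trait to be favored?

6

r to a grandoffspring = 0.25 (two parent–offspring links: r = (1/2)^2 = 1/4).
Hamilton's rule: n·r·B > C  ⇒  n > C/(r·B) = 0.407/(0.25·0.281) = 5.794.
The smallest integer exceeding 5.794 is 6.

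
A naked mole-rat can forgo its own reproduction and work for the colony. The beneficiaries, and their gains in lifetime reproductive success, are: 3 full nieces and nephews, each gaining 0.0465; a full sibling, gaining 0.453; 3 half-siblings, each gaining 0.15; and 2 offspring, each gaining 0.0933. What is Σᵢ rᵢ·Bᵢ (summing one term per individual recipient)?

0.467175

r to a full niece or nephew = 1/4 (full aunt/uncle↔niece/nephew: two paths of length 3 through the shared grandparent pair: r = 2·(1/2)^3 = 1/4).
r to a full sibling = 1/2 (full sibs share both parents — two paths of length 2: r = 2·(1/2)^2 = 1/2).
r to a half-sibling = 1/4 (half-sibs share one parent — one path of length 2: r = (1/2)^2 = 1/4).
r to an offspring = 0.5 (one parent–offspring link: r = (1/2)^1 = 1/2).
Summing one r·B term per recipient: 3·0.25·0.0465 + 1·0.5·0.453 + 3·0.25·0.15 + 2·0.5·0.0933 = 0.467175.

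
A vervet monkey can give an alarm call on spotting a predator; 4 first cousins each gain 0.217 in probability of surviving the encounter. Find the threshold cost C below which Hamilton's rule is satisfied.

0.1085

r to a first cousin = 0.125 (first cousins share one grandparent pair — two paths of length 4: r = 2·(1/2)^4 = 1/8).
Hamilton's rule: n·r·B > C, so the trait is favored while C < n·r·B = 4·0.125·0.217 = 0.1085.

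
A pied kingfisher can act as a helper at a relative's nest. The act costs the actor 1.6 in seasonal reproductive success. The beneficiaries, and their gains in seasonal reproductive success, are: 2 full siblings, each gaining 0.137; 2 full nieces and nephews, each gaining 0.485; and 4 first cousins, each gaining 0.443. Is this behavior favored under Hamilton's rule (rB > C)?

No

Hamilton's rule: the trait is favored when the sum of r·B over every recipient exceeds the actor's cost C.
r to a full sibling = 1/2 (full sibs share both parents — two paths of length 2: r = 2·(1/2)^2 = 1/2).
r to a full niece or nephew = 1/4 (full aunt/uncle↔niece/nephew: two paths of length 3 through the shared grandparent pair: r = 2·(1/2)^3 = 1/4).
r to a first cousin = 0.125 (first cousins share one grandparent pair — two paths of length 4: r = 2·(1/2)^4 = 1/8).
Summing one r·B term per recipient: 2·0.5·0.137 + 2·0.25·0.485 + 4·0.125·0.443 = 0.601.
0.601 < 1.6: the indirect benefit is less than the cost.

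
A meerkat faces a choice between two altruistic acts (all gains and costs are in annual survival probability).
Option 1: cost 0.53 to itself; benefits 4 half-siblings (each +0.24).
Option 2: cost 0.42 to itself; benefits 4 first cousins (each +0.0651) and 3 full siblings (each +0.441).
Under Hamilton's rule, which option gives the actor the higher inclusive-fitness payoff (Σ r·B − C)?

Option 1: r to a half-sibling = 0.25.
Option 1: Σ r·B − C = (4·0.25·0.24) − 0.53 = -0.29.
Option 2: r to a first cousin = 0.125.
Option 2: r to a full sibling = 0.5.
Option 2: Σ r·B − C = (4·0.125·0.0651 + 3·0.5·0.441) − 0.42 = 0.27405.
Option 2 has the higher net inclusive-fitness payoff.

Option 2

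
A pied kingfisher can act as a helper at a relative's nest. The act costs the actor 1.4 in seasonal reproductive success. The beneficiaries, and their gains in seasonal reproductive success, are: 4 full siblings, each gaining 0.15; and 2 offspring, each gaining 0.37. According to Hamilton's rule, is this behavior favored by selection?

Hamilton's rule: the trait is favored when the sum of r·B over every recipient exceeds the actor's cost C.
r to a full sibling = 1/2 (full sibs share both parents — two paths of length 2: r = 2·(1/2)^2 = 1/2).
r to an offspring = 0.5 (one parent–offspring link: r = (1/2)^1 = 1/2).
Summing one r·B term per recipient: 4·0.5·0.15 + 2·0.5·0.37 = 0.67.
0.67 < 1.4: the indirect benefit is less than the cost.

No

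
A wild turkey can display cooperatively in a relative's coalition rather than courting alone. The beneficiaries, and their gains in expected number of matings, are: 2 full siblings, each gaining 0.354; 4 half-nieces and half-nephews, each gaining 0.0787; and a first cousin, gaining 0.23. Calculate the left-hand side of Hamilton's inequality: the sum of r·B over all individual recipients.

r to a full sibling = 1/2 (full sibs share both parents — two paths of length 2: r = 2·(1/2)^2 = 1/2).
r to a half-niece or half-nephew = 0.125 (half-aunt/uncle↔niece/nephew: one path of length 3: r = (1/2)^3 = 1/8).
r to a first cousin = 1/8 (first cousins share one grandparent pair — two paths of length 4: r = 2·(1/2)^4 = 1/8).
Summing one r·B term per recipient: 2·0.5·0.354 + 4·0.125·0.0787 + 1·0.125·0.23 = 0.4221.

0.4221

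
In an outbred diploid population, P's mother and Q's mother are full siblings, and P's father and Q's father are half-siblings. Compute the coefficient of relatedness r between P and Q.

0.1875

Relatedness sums over independent paths through distinct common ancestors.
P and Q are related in two ways: first cousins through their mothers (r = 1/8) and half first cousins through their fathers (r = 1/16).
r = 1/8 + 1/16 = 0.1875.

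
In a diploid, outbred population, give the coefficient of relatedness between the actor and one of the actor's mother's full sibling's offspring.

Each parent–offspring link contributes a factor of 1/2, and independent paths through distinct common ancestors add.
First cousins share one grandparent pair — two paths of length 4: r = 2·(1/2)^4 = 1/8.

0.125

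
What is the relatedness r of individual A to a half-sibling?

0.25

Each parent–offspring link contributes a factor of 1/2, and independent paths through distinct common ancestors add.
Half-sibs share one parent — one path of length 2: r = (1/2)^2 = 1/4.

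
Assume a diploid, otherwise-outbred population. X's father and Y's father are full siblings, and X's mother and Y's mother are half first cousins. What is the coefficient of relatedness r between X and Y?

0.140625

Relatedness sums over independent paths through distinct common ancestors.
X and Y are related in two ways: first cousins through their fathers (r = 1/8) and half second cousins through their mothers (r = 1/64).
r = 1/8 + 1/64 = 0.140625.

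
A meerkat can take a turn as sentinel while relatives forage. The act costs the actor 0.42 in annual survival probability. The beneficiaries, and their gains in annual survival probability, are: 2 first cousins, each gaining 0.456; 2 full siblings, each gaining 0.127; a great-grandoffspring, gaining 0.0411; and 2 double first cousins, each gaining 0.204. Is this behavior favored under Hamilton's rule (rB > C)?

Hamilton's rule: the trait is favored when the sum of r·B over every recipient exceeds the actor's cost C.
r to a first cousin = 1/8 (first cousins share one grandparent pair — two paths of length 4: r = 2·(1/2)^4 = 1/8).
r to a full sibling = 0.5 (full sibs share both parents — two paths of length 2: r = 2·(1/2)^2 = 1/2).
r to a great-grandoffspring = 1/8 (three parent–offspring links: r = (1/2)^3 = 1/8).
r to a double first cousin = 0.25 (double first cousins share both grandparent pairs — four paths of length 4: r = 4·(1/2)^4 = 1/4).
Summing one r·B term per recipient: 2·0.125·0.456 + 2·0.5·0.127 + 1·0.125·0.0411 + 2·0.25·0.204 = 0.3481375.
0.3481375 < 0.42: the indirect benefit is less than the cost.

No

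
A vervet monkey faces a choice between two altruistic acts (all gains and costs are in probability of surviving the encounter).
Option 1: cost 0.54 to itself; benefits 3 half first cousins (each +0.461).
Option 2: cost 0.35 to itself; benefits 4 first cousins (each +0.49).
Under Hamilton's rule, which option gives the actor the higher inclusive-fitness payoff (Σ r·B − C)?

Option 1: r to a half first cousin = 0.0625.
Option 1: Σ r·B − C = (3·0.0625·0.461) − 0.54 = -0.4535625.
Option 2: r to a first cousin = 0.125.
Option 2: Σ r·B − C = (4·0.125·0.49) − 0.35 = -0.105.
Option 2 has the higher net inclusive-fitness payoff.

Option 2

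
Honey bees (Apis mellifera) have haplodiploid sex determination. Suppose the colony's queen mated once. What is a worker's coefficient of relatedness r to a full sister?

Haplodiploid full sisters inherit their father's entire haploid genome identically (contributing 1/2) and on average half of their mother's contribution (1/2 · 1/2 = 1/4); r = 1/2 + 1/4 = 3/4.

0.75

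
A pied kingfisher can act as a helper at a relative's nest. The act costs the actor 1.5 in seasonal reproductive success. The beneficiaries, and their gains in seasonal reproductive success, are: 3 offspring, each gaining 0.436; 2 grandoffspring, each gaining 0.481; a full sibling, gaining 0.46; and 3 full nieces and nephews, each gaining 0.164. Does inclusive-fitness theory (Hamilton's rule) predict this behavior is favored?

No

Hamilton's rule: the trait is favored when the sum of r·B over every recipient exceeds the actor's cost C.
r to an offspring = 1/2 (one parent–offspring link: r = (1/2)^1 = 1/2).
r to a grandoffspring = 0.25 (two parent–offspring links: r = (1/2)^2 = 1/4).
r to a full sibling = 0.5 (full sibs share both parents — two paths of length 2: r = 2·(1/2)^2 = 1/2).
r to a full niece or nephew = 0.25 (full aunt/uncle↔niece/nephew: two paths of length 3 through the shared grandparent pair: r = 2·(1/2)^3 = 1/4).
Summing one r·B term per recipient: 3·0.5·0.436 + 2·0.25·0.481 + 1·0.5·0.46 + 3·0.25·0.164 = 1.2475.
1.2475 < 1.5: the indirect benefit is less than the cost.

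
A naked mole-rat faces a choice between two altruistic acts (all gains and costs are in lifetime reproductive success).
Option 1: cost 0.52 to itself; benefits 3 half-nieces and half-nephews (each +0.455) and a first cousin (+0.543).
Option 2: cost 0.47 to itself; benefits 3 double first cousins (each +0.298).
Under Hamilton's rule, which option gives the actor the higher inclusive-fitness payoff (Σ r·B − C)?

Option 1: r to a half-niece or half-nephew = 0.125.
Option 1: r to a first cousin = 0.125.
Option 1: Σ r·B − C = (3·0.125·0.455 + 1·0.125·0.543) − 0.52 = -0.2815.
Option 2: r to a double first cousin = 0.25.
Option 2: Σ r·B − C = (3·0.25·0.298) − 0.47 = -0.2465.
Option 2 has the higher net inclusive-fitness payoff.

Option 2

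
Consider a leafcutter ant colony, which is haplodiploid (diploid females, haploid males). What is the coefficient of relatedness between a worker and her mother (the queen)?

One meiotic link between diploid queen and diploid daughter: r = 1/2.

0.5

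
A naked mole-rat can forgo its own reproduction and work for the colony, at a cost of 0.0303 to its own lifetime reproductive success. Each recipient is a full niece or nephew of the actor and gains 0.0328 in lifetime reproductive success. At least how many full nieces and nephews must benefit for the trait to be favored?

r to a full niece or nephew = 1/4 (full aunt/uncle↔niece/nephew: two paths of length 3 through the shared grandparent pair: r = 2·(1/2)^3 = 1/4).
Hamilton's rule: n·r·B > C  ⇒  n > C/(r·B) = 0.0303/(0.25·0.0328) = 3.695.
The smallest integer exceeding 3.695 is 4.

4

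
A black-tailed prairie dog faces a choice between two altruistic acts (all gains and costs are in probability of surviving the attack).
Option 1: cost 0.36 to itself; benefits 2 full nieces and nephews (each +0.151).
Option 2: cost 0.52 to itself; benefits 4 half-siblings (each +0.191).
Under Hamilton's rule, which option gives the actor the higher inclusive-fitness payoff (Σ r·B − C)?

Option 1: r to a full niece or nephew = 0.25.
Option 1: Σ r·B − C = (2·0.25·0.151) − 0.36 = -0.2845.
Option 2: r to a half-sibling = 0.25.
Option 2: Σ r·B − C = (4·0.25·0.191) − 0.52 = -0.329.
Option 1 has the higher net inclusive-fitness payoff.

Option 1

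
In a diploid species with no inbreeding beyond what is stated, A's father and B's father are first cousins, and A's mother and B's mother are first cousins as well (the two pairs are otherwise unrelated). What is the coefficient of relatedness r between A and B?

With two independent routes of shared ancestry, r is the sum of the two contributions.
A and B are related in two ways: second cousins through their fathers (r = 1/32) and second cousins through their mothers (r = 1/32).
r = 1/32 + 1/32 = 1/16 = 0.0625.

0.0625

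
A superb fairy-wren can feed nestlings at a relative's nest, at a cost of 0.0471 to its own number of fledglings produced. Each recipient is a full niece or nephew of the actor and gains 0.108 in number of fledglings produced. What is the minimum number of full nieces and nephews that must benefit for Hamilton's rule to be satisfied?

r to a full niece or nephew = 0.25 (full aunt/uncle↔niece/nephew: two paths of length 3 through the shared grandparent pair: r = 2·(1/2)^3 = 1/4).
Hamilton's rule: n·r·B > C  ⇒  n > C/(r·B) = 0.0471/(0.25·0.108) = 1.744.
The smallest integer exceeding 1.744 is 2.

2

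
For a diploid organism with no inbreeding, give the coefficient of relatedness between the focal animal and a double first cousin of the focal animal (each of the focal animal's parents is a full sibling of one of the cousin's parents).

Each parent–offspring link contributes a factor of 1/2, and independent paths through distinct common ancestors add.
Double first cousins share both grandparent pairs — four paths of length 4: r = 4·(1/2)^4 = 1/4.

0.25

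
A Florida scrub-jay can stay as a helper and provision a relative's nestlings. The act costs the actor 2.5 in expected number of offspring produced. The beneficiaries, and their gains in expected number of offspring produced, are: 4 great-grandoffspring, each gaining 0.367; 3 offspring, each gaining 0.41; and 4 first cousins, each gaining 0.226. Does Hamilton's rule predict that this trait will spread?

No

Hamilton's rule: the trait is favored when the sum of r·B over every recipient exceeds the actor's cost C.
r to a great-grandoffspring = 0.125 (three parent–offspring links: r = (1/2)^3 = 1/8).
r to an offspring = 1/2 (one parent–offspring link: r = (1/2)^1 = 1/2).
r to a first cousin = 1/8 (first cousins share one grandparent pair — two paths of length 4: r = 2·(1/2)^4 = 1/8).
Summing one r·B term per recipient: 4·0.125·0.367 + 3·0.5·0.41 + 4·0.125·0.226 = 0.9115.
0.9115 < 2.5: the indirect benefit is less than the cost.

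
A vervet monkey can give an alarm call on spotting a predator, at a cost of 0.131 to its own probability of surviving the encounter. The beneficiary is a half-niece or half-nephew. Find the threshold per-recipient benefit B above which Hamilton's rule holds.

r to a half-niece or half-nephew = 0.125 (half-aunt/uncle↔niece/nephew: one path of length 3: r = (1/2)^3 = 1/8).
Hamilton's rule with n recipients of equal r: n·r·B > C, so B > C/(n·r) = 0.131/(1·0.125) = 1.048.

1.048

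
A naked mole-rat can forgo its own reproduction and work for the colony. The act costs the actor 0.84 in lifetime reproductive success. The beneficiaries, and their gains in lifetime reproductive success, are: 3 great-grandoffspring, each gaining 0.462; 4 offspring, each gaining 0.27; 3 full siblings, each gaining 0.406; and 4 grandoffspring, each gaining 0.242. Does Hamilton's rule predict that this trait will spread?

Yes

Hamilton's rule: the trait is favored when the sum of r·B over every recipient exceeds the actor's cost C.
r to a great-grandoffspring = 0.125 (three parent–offspring links: r = (1/2)^3 = 1/8).
r to an offspring = 0.5 (one parent–offspring link: r = (1/2)^1 = 1/2).
r to a full sibling = 0.5 (full sibs share both parents — two paths of length 2: r = 2·(1/2)^2 = 1/2).
r to a grandoffspring = 1/4 (two parent–offspring links: r = (1/2)^2 = 1/4).
Summing one r·B term per recipient: 3·0.125·0.462 + 4·0.5·0.27 + 3·0.5·0.406 + 4·0.25·0.242 = 1.56425.
1.56425 > 0.84: the indirect benefit exceeds the cost.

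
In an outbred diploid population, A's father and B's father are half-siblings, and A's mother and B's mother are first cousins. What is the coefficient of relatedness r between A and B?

0.09375

With two independent routes of shared ancestry, r is the sum of the two contributions.
A and B are related in two ways: half first cousins through their fathers (r = 1/16) and second cousins through their mothers (r = 1/32).
r = 1/16 + 1/32 = 3/32 = 0.09375.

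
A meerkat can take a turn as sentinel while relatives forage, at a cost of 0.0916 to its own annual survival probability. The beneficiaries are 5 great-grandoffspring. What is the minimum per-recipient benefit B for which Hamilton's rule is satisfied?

r to a great-grandoffspring = 1/8 (three parent–offspring links: r = (1/2)^3 = 1/8).
Hamilton's rule with n recipients of equal r: n·r·B > C, so B > C/(n·r) = 0.0916/(5·0.125) = 0.1466.

0.1466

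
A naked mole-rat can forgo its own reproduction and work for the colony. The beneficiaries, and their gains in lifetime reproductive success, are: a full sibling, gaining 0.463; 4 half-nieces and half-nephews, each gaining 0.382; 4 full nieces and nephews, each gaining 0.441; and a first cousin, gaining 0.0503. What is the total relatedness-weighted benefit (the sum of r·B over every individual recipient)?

0.8697875

r to a full sibling = 0.5 (full sibs share both parents — two paths of length 2: r = 2·(1/2)^2 = 1/2).
r to a half-niece or half-nephew = 1/8 (half-aunt/uncle↔niece/nephew: one path of length 3: r = (1/2)^3 = 1/8).
r to a full niece or nephew = 1/4 (full aunt/uncle↔niece/nephew: two paths of length 3 through the shared grandparent pair: r = 2·(1/2)^3 = 1/4).
r to a first cousin = 1/8 (first cousins share one grandparent pair — two paths of length 4: r = 2·(1/2)^4 = 1/8).
Summing one r·B term per recipient: 1·0.5·0.463 + 4·0.125·0.382 + 4·0.25·0.441 + 1·0.125·0.0503 = 0.8697875.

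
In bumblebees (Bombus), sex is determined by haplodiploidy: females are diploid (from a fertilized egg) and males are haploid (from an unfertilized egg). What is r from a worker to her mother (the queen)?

0.5

One meiotic link between diploid queen and diploid daughter: r = 1/2.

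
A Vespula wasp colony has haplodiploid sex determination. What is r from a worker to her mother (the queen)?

0.5

One meiotic link between diploid queen and diploid daughter: r = 1/2.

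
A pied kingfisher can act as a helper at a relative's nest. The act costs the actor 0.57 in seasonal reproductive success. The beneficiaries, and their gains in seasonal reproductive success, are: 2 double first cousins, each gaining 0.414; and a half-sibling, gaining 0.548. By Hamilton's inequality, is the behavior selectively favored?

Hamilton's rule: the trait is favored when the sum of r·B over every recipient exceeds the actor's cost C.
r to a double first cousin = 1/4 (double first cousins share both grandparent pairs — four paths of length 4: r = 4·(1/2)^4 = 1/4).
r to a half-sibling = 0.25 (half-sibs share one parent — one path of length 2: r = (1/2)^2 = 1/4).
Summing one r·B term per recipient: 2·0.25·0.414 + 1·0.25·0.548 = 0.344.
0.344 < 0.57: the indirect benefit is less than the cost.

No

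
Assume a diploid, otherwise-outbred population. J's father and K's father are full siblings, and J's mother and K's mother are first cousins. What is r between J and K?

Independent pedigree routes through distinct common ancestors add.
J and K are related in two ways: first cousins through their fathers (r = 1/8) and second cousins through their mothers (r = 1/32).
r = 1/8 + 1/32 = 0.15625.

0.15625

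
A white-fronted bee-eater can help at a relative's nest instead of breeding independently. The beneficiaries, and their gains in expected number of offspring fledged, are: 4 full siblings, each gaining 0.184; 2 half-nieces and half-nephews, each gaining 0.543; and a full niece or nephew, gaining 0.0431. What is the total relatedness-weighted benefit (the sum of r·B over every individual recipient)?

r to a full sibling = 1/2 (full sibs share both parents — two paths of length 2: r = 2·(1/2)^2 = 1/2).
r to a half-niece or half-nephew = 1/8 (half-aunt/uncle↔niece/nephew: one path of length 3: r = (1/2)^3 = 1/8).
r to a full niece or nephew = 0.25 (full aunt/uncle↔niece/nephew: two paths of length 3 through the shared grandparent pair: r = 2·(1/2)^3 = 1/4).
Summing one r·B term per recipient: 4·0.5·0.184 + 2·0.125·0.543 + 1·0.25·0.0431 = 0.514525.

0.514525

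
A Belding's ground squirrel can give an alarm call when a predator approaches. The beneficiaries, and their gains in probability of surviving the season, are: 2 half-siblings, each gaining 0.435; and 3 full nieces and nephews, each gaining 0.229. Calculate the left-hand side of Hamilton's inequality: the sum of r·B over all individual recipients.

0.38925

r to a half-sibling = 1/4 (half-sibs share one parent — one path of length 2: r = (1/2)^2 = 1/4).
r to a full niece or nephew = 1/4 (full aunt/uncle↔niece/nephew: two paths of length 3 through the shared grandparent pair: r = 2·(1/2)^3 = 1/4).
Summing one r·B term per recipient: 2·0.25·0.435 + 3·0.25·0.229 = 0.38925.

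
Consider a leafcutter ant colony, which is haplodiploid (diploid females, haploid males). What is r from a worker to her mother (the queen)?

0.5

One meiotic link between diploid queen and diploid daughter: r = 1/2.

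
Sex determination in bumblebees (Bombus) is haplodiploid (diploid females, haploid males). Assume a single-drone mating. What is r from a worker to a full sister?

Haplodiploid full sisters inherit their father's entire haploid genome identically (contributing 1/2) and on average half of their mother's contribution (1/2 · 1/2 = 1/4); r = 1/2 + 1/4 = 3/4.

0.75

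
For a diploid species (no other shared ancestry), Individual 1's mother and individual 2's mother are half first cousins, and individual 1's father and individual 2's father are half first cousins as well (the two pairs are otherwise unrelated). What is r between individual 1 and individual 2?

0.03125

Independent pedigree routes through distinct common ancestors add.
Individual 1 and individual 2 are related in two ways: half second cousins through their mothers (r = 1/64) and half second cousins through their fathers (r = 1/64).
r = 1/64 + 1/64 = 0.03125.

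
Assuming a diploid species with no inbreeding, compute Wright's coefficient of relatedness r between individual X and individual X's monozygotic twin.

1

Each parent–offspring link contributes a factor of 1/2, and independent paths through distinct common ancestors add.
Monozygotic twins share every allele identical by descent: r = 1.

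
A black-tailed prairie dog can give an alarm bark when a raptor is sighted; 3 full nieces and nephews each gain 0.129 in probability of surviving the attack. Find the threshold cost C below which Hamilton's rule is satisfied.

r to a full niece or nephew = 1/4 (full aunt/uncle↔niece/nephew: two paths of length 3 through the shared grandparent pair: r = 2·(1/2)^3 = 1/4).
Hamilton's rule: n·r·B > C, so the trait is favored while C < n·r·B = 3·0.25·0.129 = 0.09675.

0.09675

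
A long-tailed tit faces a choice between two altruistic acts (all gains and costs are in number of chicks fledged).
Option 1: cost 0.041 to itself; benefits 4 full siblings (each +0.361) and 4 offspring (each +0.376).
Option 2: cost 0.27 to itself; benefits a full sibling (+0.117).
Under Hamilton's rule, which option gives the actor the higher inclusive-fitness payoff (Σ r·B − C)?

Option 1: r to a full sibling = 0.5.
Option 1: r to an offspring = 0.5.
Option 1: Σ r·B − C = (4·0.5·0.361 + 4·0.5·0.376) − 0.041 = 1.433.
Option 2: r to a full sibling = 0.5.
Option 2: Σ r·B − C = (1·0.5·0.117) − 0.27 = -0.2115.
Option 1 has the higher net inclusive-fitness payoff.

Option 1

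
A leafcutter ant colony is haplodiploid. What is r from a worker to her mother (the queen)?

One meiotic link between diploid queen and diploid daughter: r = 1/2.

0.5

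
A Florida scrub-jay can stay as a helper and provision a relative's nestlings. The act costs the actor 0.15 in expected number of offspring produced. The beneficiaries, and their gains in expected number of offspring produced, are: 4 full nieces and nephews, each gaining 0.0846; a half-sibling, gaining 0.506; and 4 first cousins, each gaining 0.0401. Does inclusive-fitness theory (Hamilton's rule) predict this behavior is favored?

Hamilton's rule: the trait is favored when the sum of r·B over every recipient exceeds the actor's cost C.
r to a full niece or nephew = 1/4 (full aunt/uncle↔niece/nephew: two paths of length 3 through the shared grandparent pair: r = 2·(1/2)^3 = 1/4).
r to a half-sibling = 1/4 (half-sibs share one parent — one path of length 2: r = (1/2)^2 = 1/4).
r to a first cousin = 1/8 (first cousins share one grandparent pair — two paths of length 4: r = 2·(1/2)^4 = 1/8).
Summing one r·B term per recipient: 4·0.25·0.0846 + 1·0.25·0.506 + 4·0.125·0.0401 = 0.23115.
0.23115 > 0.15: the indirect benefit exceeds the cost.

Yes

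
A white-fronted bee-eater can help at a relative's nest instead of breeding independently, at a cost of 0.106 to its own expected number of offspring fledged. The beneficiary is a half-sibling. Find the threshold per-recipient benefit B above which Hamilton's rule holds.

r to a half-sibling = 0.25 (half-sibs share one parent — one path of length 2: r = (1/2)^2 = 1/4).
Hamilton's rule with n recipients of equal r: n·r·B > C, so B > C/(n·r) = 0.106/(1·0.25) = 0.424.

0.424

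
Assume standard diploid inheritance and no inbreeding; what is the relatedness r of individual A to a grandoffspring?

0.25

Two parent–offspring links: r = (1/2)^2 = 1/4.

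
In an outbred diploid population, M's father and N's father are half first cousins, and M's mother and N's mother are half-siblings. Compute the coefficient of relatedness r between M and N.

Independent pedigree routes through distinct common ancestors add.
M and N are related in two ways: half second cousins through their fathers (r = 1/64) and half first cousins through their mothers (r = 1/16).
r = 1/64 + 1/16 = 5/64 = 0.078125.

0.078125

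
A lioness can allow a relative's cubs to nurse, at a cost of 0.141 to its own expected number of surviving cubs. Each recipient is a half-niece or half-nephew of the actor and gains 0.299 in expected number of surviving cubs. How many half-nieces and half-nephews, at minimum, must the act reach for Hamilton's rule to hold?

r to a half-niece or half-nephew = 0.125 (half-aunt/uncle↔niece/nephew: one path of length 3: r = (1/2)^3 = 1/8).
Hamilton's rule: n·r·B > C  ⇒  n > C/(r·B) = 0.141/(0.125·0.299) = 3.773.
The smallest integer exceeding 3.773 is 4.

4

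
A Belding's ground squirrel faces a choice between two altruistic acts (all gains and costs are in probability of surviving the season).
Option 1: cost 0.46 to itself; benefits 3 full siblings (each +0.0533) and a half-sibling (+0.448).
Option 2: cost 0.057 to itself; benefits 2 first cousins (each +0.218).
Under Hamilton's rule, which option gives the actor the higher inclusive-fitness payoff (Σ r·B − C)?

Option 1: r to a full sibling = 0.5.
Option 1: r to a half-sibling = 0.25.
Option 1: Σ r·B − C = (3·0.5·0.0533 + 1·0.25·0.448) − 0.46 = -0.26805.
Option 2: r to a first cousin = 0.125.
Option 2: Σ r·B − C = (2·0.125·0.218) − 0.057 = -0.0025.
Option 2 has the higher net inclusive-fitness payoff.

Option 2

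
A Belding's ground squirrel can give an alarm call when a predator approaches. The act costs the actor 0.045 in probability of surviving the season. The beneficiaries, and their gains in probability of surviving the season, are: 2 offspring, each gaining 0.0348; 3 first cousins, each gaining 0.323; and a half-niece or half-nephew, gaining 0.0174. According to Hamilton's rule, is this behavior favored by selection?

Hamilton's rule: the trait is favored when the sum of r·B over every recipient exceeds the actor's cost C.
r to an offspring = 1/2 (one parent–offspring link: r = (1/2)^1 = 1/2).
r to a first cousin = 0.125 (first cousins share one grandparent pair — two paths of length 4: r = 2·(1/2)^4 = 1/8).
r to a half-niece or half-nephew = 1/8 (half-aunt/uncle↔niece/nephew: one path of length 3: r = (1/2)^3 = 1/8).
Summing one r·B term per recipient: 2·0.5·0.0348 + 3·0.125·0.323 + 1·0.125·0.0174 = 0.1581.
0.1581 > 0.045: the indirect benefit exceeds the cost.

Yes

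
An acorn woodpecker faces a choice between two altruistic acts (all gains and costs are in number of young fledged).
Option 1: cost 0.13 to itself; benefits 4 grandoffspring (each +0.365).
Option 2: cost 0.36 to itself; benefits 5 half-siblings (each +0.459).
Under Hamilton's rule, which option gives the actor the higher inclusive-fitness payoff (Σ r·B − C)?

Option 1

Option 1: r to a grandoffspring = 0.25.
Option 1: Σ r·B − C = (4·0.25·0.365) − 0.13 = 0.235.
Option 2: r to a half-sibling = 0.25.
Option 2: Σ r·B − C = (5·0.25·0.459) − 0.36 = 0.21375.
Option 1 has the higher net inclusive-fitness payoff.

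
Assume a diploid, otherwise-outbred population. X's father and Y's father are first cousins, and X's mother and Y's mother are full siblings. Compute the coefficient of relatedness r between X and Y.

Independent pedigree routes through distinct common ancestors add.
X and Y are related in two ways: second cousins through their fathers (r = 1/32) and first cousins through their mothers (r = 1/8).
r = 1/32 + 1/8 = 0.15625.

0.15625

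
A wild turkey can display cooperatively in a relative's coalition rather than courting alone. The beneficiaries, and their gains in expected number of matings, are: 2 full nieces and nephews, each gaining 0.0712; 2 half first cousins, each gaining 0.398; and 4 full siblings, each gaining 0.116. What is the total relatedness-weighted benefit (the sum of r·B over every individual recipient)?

0.31735

r to a full niece or nephew = 0.25 (full aunt/uncle↔niece/nephew: two paths of length 3 through the shared grandparent pair: r = 2·(1/2)^3 = 1/4).
r to a half first cousin = 1/16 (half first cousins share one grandparent — one path of length 4: r = (1/2)^4 = 1/16).
r to a full sibling = 0.5 (full sibs share both parents — two paths of length 2: r = 2·(1/2)^2 = 1/2).
Summing one r·B term per recipient: 2·0.25·0.0712 + 2·0.0625·0.398 + 4·0.5·0.116 = 0.31735.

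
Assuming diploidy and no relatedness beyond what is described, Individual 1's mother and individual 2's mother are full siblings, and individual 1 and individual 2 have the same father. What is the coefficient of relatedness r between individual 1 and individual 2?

With two independent routes of shared ancestry, r is the sum of the two contributions.
Individual 1 and individual 2 are related in two ways: first cousins through their mothers (r = 1/8) and half-sibs through their shared father (r = 1/4).
r = 1/8 + 1/4 = 0.375.

0.375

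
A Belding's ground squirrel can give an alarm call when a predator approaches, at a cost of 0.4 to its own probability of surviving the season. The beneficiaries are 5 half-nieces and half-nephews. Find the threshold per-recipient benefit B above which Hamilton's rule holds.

0.64

r to a half-niece or half-nephew = 1/8 (half-aunt/uncle↔niece/nephew: one path of length 3: r = (1/2)^3 = 1/8).
Hamilton's rule with n recipients of equal r: n·r·B > C, so B > C/(n·r) = 0.4/(5·0.125) = 0.64.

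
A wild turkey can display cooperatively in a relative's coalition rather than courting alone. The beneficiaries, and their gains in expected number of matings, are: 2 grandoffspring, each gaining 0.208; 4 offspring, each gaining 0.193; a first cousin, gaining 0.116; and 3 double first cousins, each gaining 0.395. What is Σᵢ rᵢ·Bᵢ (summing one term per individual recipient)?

r to a grandoffspring = 0.25 (two parent–offspring links: r = (1/2)^2 = 1/4).
r to an offspring = 0.5 (one parent–offspring link: r = (1/2)^1 = 1/2).
r to a first cousin = 1/8 (first cousins share one grandparent pair — two paths of length 4: r = 2·(1/2)^4 = 1/8).
r to a double first cousin = 1/4 (double first cousins share both grandparent pairs — four paths of length 4: r = 4·(1/2)^4 = 1/4).
Summing one r·B term per recipient: 2·0.25·0.208 + 4·0.5·0.193 + 1·0.125·0.116 + 3·0.25·0.395 = 0.80075.

0.80075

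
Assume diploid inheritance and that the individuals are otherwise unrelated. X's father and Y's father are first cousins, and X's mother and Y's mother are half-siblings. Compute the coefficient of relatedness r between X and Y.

0.09375

Wright's path rule: contributions from independent ancestry routes add.
X and Y are related in two ways: second cousins through their fathers (r = 1/32) and half first cousins through their mothers (r = 1/16).
r = 1/32 + 1/16 = 3/32 = 0.09375.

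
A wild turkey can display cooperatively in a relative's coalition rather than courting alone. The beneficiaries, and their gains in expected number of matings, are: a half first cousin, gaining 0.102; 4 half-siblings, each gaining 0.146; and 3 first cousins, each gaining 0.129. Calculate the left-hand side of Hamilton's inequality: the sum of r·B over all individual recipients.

0.20075

r to a half first cousin = 0.0625 (half first cousins share one grandparent — one path of length 4: r = (1/2)^4 = 1/16).
r to a half-sibling = 0.25 (half-sibs share one parent — one path of length 2: r = (1/2)^2 = 1/4).
r to a first cousin = 0.125 (first cousins share one grandparent pair — two paths of length 4: r = 2·(1/2)^4 = 1/8).
Summing one r·B term per recipient: 1·0.0625·0.102 + 4·0.25·0.146 + 3·0.125·0.129 = 0.20075.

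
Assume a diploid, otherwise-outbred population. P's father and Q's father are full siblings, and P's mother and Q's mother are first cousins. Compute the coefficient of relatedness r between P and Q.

0.15625

With two independent routes of shared ancestry, r is the sum of the two contributions.
P and Q are related in two ways: first cousins through their fathers (r = 1/8) and second cousins through their mothers (r = 1/32).
r = 1/8 + 1/32 = 0.15625.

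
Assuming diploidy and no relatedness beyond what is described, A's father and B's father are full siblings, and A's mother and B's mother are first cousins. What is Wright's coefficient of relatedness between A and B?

0.15625

With two independent routes of shared ancestry, r is the sum of the two contributions.
A and B are related in two ways: first cousins through their fathers (r = 1/8) and second cousins through their mothers (r = 1/32).
r = 1/8 + 1/32 = 0.15625.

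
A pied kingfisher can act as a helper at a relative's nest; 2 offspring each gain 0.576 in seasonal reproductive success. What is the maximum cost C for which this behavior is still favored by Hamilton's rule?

r to an offspring = 0.5 (one parent–offspring link: r = (1/2)^1 = 1/2).
Hamilton's rule: n·r·B > C, so the trait is favored while C < n·r·B = 2·0.5·0.576 = 0.576.

0.576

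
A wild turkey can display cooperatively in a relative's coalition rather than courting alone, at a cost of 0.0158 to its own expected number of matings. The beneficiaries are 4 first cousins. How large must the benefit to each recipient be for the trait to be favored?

r to a first cousin = 0.125 (first cousins share one grandparent pair — two paths of length 4: r = 2·(1/2)^4 = 1/8).
Hamilton's rule with n recipients of equal r: n·r·B > C, so B > C/(n·r) = 0.0158/(4·0.125) = 0.0316.

0.0316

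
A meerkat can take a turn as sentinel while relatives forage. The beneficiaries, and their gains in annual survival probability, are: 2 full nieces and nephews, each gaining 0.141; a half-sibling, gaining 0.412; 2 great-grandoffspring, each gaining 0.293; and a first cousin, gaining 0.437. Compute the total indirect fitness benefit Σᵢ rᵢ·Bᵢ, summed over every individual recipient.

r to a full niece or nephew = 0.25 (full aunt/uncle↔niece/nephew: two paths of length 3 through the shared grandparent pair: r = 2·(1/2)^3 = 1/4).
r to a half-sibling = 1/4 (half-sibs share one parent — one path of length 2: r = (1/2)^2 = 1/4).
r to a great-grandoffspring = 1/8 (three parent–offspring links: r = (1/2)^3 = 1/8).
r to a first cousin = 0.125 (first cousins share one grandparent pair — two paths of length 4: r = 2·(1/2)^4 = 1/8).
Summing one r·B term per recipient: 2·0.25·0.141 + 1·0.25·0.412 + 2·0.125·0.293 + 1·0.125·0.437 = 0.301375.

0.301375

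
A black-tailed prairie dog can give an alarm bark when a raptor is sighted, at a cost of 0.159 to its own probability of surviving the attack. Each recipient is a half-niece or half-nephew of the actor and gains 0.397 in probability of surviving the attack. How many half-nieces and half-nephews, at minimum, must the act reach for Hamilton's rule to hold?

r to a half-niece or half-nephew = 1/8 (half-aunt/uncle↔niece/nephew: one path of length 3: r = (1/2)^3 = 1/8).
Hamilton's rule: n·r·B > C  ⇒  n > C/(r·B) = 0.159/(0.125·0.397) = 3.204.
The smallest integer exceeding 3.204 is 4.

4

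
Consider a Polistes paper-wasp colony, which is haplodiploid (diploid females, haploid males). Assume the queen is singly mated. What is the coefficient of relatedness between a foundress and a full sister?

Haplodiploid full sisters inherit their father's entire haploid genome identically (contributing 1/2) and on average half of their mother's contribution (1/2 · 1/2 = 1/4); r = 1/2 + 1/4 = 3/4.

0.75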